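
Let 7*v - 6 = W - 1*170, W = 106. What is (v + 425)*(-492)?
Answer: -1435164/7 ≈ -2.0502e+5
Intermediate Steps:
v = -58/7 (v = 6/7 + (106 - 1*170)/7 = 6/7 + (106 - 170)/7 = 6/7 + (1/7)*(-64) = 6/7 - 64/7 = -58/7 ≈ -8.2857)
(v + 425)*(-492) = (-58/7 + 425)*(-492) = (2917/7)*(-492) = -1435164/7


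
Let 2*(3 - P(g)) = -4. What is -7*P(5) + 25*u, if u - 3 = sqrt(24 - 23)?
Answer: 65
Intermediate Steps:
P(g) = 5 (P(g) = 3 - 1/2*(-4) = 3 + 2 = 5)
u = 4 (u = 3 + sqrt(24 - 23) = 3 + sqrt(1) = 3 + 1 = 4)
-7*P(5) + 25*u = -7*5 + 25*4 = -35 + 100 = 65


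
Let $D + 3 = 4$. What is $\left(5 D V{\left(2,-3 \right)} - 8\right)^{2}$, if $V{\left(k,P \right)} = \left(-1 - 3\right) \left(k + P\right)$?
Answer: $144$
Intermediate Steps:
$D = 1$ ($D = -3 + 4 = 1$)
$V{\left(k,P \right)} = - 4 P - 4 k$ ($V{\left(k,P \right)} = - 4 \left(P + k\right) = - 4 P - 4 k$)
$\left(5 D V{\left(2,-3 \right)} - 8\right)^{2} = \left(5 \cdot 1 \left(\left(-4\right) \left(-3\right) - 8\right) - 8\right)^{2} = \left(5 \left(12 - 8\right) - 8\right)^{2} = \left(5 \cdot 4 - 8\right)^{2} = \left(20 - 8\right)^{2} = 12^{2} = 144$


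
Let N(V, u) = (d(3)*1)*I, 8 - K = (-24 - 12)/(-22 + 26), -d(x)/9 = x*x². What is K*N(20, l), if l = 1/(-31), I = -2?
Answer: 8262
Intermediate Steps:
d(x) = -9*x³ (d(x) = -9*x*x² = -9*x³)
l = -1/31 ≈ -0.032258
K = 17 (K = 8 - (-24 - 12)/(-22 + 26) = 8 - (-36)/4 = 8 - 1*(-9) = 8 + 9 = 17)
N(V, u) = 486 (N(V, u) = (-9*3³*1)*(-2) = (-9*27*1)*(-2) = -243*1*(-2) = -243*(-2) = 486)
K*N(20, l) = 17*486 = 8262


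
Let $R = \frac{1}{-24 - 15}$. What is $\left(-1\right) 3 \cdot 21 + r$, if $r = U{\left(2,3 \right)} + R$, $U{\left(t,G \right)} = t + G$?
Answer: $- \frac{2263}{39} \approx -58.026$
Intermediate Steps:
$U{\left(t,G \right)} = G + t$
$R = - \frac{1}{39}$ ($R = \frac{1}{-39} = - \frac{1}{39} \approx -0.025641$)
$r = \frac{194}{39}$ ($r = \left(3 + 2\right) - \frac{1}{39} = 5 - \frac{1}{39} = \frac{194}{39} \approx 4.9744$)
$\left(-1\right) 3 \cdot 21 + r = \left(-1\right) 3 \cdot 21 + \frac{194}{39} = \left(-3\right) 21 + \frac{194}{39} = -63 + \frac{194}{39} = - \frac{2263}{39}$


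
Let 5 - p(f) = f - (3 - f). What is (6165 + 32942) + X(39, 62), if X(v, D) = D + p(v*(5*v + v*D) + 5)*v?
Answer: -7909655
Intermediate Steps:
p(f) = 8 - 2*f (p(f) = 5 - (f - (3 - f)) = 5 - (f + (-3 + f)) = 5 - (-3 + 2*f) = 5 + (3 - 2*f) = 8 - 2*f)
X(v, D) = D + v*(-2 - 2*v*(5*v + D*v)) (X(v, D) = D + (8 - 2*(v*(5*v + v*D) + 5))*v = D + (8 - 2*(v*(5*v + D*v) + 5))*v = D + (8 - 2*(5 + v*(5*v + D*v)))*v = D + (8 + (-10 - 2*v*(5*v + D*v)))*v = D + (-2 - 2*v*(5*v + D*v))*v = D + v*(-2 - 2*v*(5*v + D*v)))
(6165 + 32942) + X(39, 62) = (6165 + 32942) + (62 - 2*39*(1 + 5*39² + 62*39²)) = 39107 + (62 - 2*39*(1 + 5*1521 + 62*1521)) = 39107 + (62 - 2*39*(1 + 7605 + 94302)) = 39107 + (62 - 2*39*101908) = 39107 + (62 - 7948824) = 39107 - 7948762 = -7909655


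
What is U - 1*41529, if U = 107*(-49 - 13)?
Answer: -48163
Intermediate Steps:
U = -6634 (U = 107*(-62) = -6634)
U - 1*41529 = -6634 - 1*41529 = -6634 - 41529 = -48163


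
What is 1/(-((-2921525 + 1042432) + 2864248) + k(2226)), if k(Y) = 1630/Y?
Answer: -1113/1096476700 ≈ -1.0151e-6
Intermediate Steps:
1/(-((-2921525 + 1042432) + 2864248) + k(2226)) = 1/(-((-2921525 + 1042432) + 2864248) + 1630/2226) = 1/(-(-1879093 + 2864248) + 1630*(1/2226)) = 1/(-1*985155 + 815/1113) = 1/(-985155 + 815/1113) = 1/(-1096476700/1113) = -1113/1096476700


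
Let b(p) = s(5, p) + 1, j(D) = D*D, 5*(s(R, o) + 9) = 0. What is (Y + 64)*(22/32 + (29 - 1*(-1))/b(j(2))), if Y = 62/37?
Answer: -59535/296 ≈ -201.13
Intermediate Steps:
s(R, o) = -9 (s(R, o) = -9 + (⅕)*0 = -9 + 0 = -9)
j(D) = D²
Y = 62/37 (Y = 62*(1/37) = 62/37 ≈ 1.6757)
b(p) = -8 (b(p) = -9 + 1 = -8)
(Y + 64)*(22/32 + (29 - 1*(-1))/b(j(2))) = (62/37 + 64)*(22/32 + (29 - 1*(-1))/(-8)) = 2430*(22*(1/32) + (29 + 1)*(-⅛))/37 = 2430*(11/16 + 30*(-⅛))/37 = 2430*(11/16 - 15/4)/37 = (2430/37)*(-49/16) = -59535/296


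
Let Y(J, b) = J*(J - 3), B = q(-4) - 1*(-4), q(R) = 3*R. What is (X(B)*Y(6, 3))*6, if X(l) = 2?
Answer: 216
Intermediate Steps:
B = -8 (B = 3*(-4) - 1*(-4) = -12 + 4 = -8)
Y(J, b) = J*(-3 + J)
(X(B)*Y(6, 3))*6 = (2*(6*(-3 + 6)))*6 = (2*(6*3))*6 = (2*18)*6 = 36*6 = 216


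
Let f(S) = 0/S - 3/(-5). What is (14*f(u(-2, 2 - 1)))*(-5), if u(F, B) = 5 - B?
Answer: -42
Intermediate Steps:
f(S) = ⅗ (f(S) = 0 - 3*(-⅕) = 0 + ⅗ = ⅗)
(14*f(u(-2, 2 - 1)))*(-5) = (14*(⅗))*(-5) = (42/5)*(-5) = -42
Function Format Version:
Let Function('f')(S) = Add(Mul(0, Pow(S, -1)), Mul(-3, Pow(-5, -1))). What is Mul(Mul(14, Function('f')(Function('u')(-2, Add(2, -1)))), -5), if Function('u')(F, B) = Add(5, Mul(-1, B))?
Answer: -42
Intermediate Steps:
Function('f')(S) = Rational(3, 5) (Function('f')(S) = Add(0, Mul(-3, Rational(-1, 5))) = Add(0, Rational(3, 5)) = Rational(3, 5))
Mul(Mul(14, Function('f')(Function('u')(-2, Add(2, -1)))), -5) = Mul(Mul(14, Rational(3, 5)), -5) = Mul(Rational(42, 5), -5) = -42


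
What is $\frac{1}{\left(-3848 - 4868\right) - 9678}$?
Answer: $- \frac{1}{18394} \approx -5.4366 \cdot 10^{-5}$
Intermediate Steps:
$\frac{1}{\left(-3848 - 4868\right) - 9678} = \frac{1}{-8716 - 9678} = \frac{1}{-18394} = - \frac{1}{18394}$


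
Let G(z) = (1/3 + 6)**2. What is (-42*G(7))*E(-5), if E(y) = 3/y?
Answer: 5054/5 ≈ 1010.8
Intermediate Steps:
G(z) = 361/9 (G(z) = (1/3 + 6)**2 = (19/3)**2 = 361/9)
(-42*G(7))*E(-5) = (-42*361/9)*(3/(-5)) = -5054*(-1)/5 = -5054/3*(-3/5) = 5054/5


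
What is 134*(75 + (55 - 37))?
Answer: 12462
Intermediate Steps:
134*(75 + (55 - 37)) = 134*(75 + 18) = 134*93 = 12462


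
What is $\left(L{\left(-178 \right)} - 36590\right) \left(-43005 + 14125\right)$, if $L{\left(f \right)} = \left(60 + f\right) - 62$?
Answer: $1061917600$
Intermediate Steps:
$L{\left(f \right)} = -2 + f$
$\left(L{\left(-178 \right)} - 36590\right) \left(-43005 + 14125\right) = \left(\left(-2 - 178\right) - 36590\right) \left(-43005 + 14125\right) = \left(-180 - 36590\right) \left(-28880\right) = \left(-36770\right) \left(-28880\right) = 1061917600$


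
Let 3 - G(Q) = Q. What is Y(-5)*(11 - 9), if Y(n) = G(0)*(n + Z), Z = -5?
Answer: -60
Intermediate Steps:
G(Q) = 3 - Q
Y(n) = -15 + 3*n (Y(n) = (3 - 1*0)*(n - 5) = (3 + 0)*(-5 + n) = 3*(-5 + n) = -15 + 3*n)
Y(-5)*(11 - 9) = (-15 + 3*(-5))*(11 - 9) = (-15 - 15)*2 = -30*2 = -60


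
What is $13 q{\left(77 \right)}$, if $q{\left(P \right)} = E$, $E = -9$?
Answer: $-117$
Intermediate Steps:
$q{\left(P \right)} = -9$
$13 q{\left(77 \right)} = 13 \left(-9\right) = -117$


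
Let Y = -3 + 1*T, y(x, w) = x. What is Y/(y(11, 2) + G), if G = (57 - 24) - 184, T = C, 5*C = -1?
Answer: 4/175 ≈ 0.022857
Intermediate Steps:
C = -⅕ (C = (⅕)*(-1) = -⅕ ≈ -0.20000)
T = -⅕ ≈ -0.20000
G = -151 (G = 33 - 184 = -151)
Y = -16/5 (Y = -3 + 1*(-⅕) = -3 - ⅕ = -16/5 ≈ -3.2000)
Y/(y(11, 2) + G) = -16/(5*(11 - 151)) = -16/5/(-140) = -16/5*(-1/140) = 4/175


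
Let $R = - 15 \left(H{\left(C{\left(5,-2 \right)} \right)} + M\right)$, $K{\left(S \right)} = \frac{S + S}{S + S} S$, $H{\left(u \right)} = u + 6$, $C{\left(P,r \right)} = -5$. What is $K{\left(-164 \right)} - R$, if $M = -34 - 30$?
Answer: $-1109$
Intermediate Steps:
$H{\left(u \right)} = 6 + u$
$M = -64$
$K{\left(S \right)} = S$ ($K{\left(S \right)} = \frac{2 S}{2 S} S = 2 S \frac{1}{2 S} S = 1 S = S$)
$R = 945$ ($R = - 15 \left(\left(6 - 5\right) - 64\right) = - 15 \left(1 - 64\right) = \left(-15\right) \left(-63\right) = 945$)
$K{\left(-164 \right)} - R = -164 - 945 = -1109$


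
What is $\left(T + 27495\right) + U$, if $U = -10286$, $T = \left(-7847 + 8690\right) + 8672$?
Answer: $26724$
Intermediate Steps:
$T = 9515$ ($T = 843 + 8672 = 9515$)
$\left(T + 27495\right) + U = \left(9515 + 27495\right) - 10286 = 37010 - 10286 = 26724$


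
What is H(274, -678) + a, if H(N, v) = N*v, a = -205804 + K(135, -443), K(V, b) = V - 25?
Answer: -391466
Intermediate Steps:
K(V, b) = -25 + V
a = -205694 (a = -205804 + (-25 + 135) = -205804 + 110 = -205694)
H(274, -678) + a = 274*(-678) - 205694 = -185772 - 205694 = -391466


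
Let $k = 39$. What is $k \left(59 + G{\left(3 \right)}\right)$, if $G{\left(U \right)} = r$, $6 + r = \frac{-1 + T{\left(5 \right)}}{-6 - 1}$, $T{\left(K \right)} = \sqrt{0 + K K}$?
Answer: $\frac{14313}{7} \approx 2044.7$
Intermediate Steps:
$T{\left(K \right)} = \sqrt{K^{2}}$ ($T{\left(K \right)} = \sqrt{0 + K^{2}} = \sqrt{K^{2}}$)
$r = - \frac{46}{7}$ ($r = -6 + \frac{-1 + \sqrt{5^{2}}}{-6 - 1} = -6 + \frac{-1 + \sqrt{25}}{-7} = -6 + \left(-1 + 5\right) \left(- \frac{1}{7}\right) = -6 + 4 \left(- \frac{1}{7}\right) = -6 - \frac{4}{7} = - \frac{46}{7} \approx -6.5714$)
$G{\left(U \right)} = - \frac{46}{7}$
$k \left(59 + G{\left(3 \right)}\right) = 39 \left(59 - \frac{46}{7}\right) = 39 \cdot \frac{367}{7} = \frac{14313}{7}$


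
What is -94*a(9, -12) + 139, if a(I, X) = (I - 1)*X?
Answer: 9163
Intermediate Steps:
a(I, X) = X*(-1 + I) (a(I, X) = (-1 + I)*X = X*(-1 + I))
-94*a(9, -12) + 139 = -(-1128)*(-1 + 9) + 139 = -(-1128)*8 + 139 = -94*(-96) + 139 = 9024 + 139 = 9163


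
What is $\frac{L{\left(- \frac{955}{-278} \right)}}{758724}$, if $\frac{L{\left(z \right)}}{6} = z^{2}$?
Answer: $\frac{912025}{9772870936} \approx 9.3322 \cdot 10^{-5}$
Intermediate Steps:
$L{\left(z \right)} = 6 z^{2}$
$\frac{L{\left(- \frac{955}{-278} \right)}}{758724} = \frac{6 \left(- \frac{955}{-278}\right)^{2}}{758724} = 6 \left(\left(-955\right) \left(- \frac{1}{278}\right)\right)^{2} \cdot \frac{1}{758724} = 6 \left(\frac{955}{278}\right)^{2} \cdot \frac{1}{758724} = 6 \cdot \frac{912025}{77284} \cdot \frac{1}{758724} = \frac{2736075}{38642} \cdot \frac{1}{758724} = \frac{912025}{9772870936}$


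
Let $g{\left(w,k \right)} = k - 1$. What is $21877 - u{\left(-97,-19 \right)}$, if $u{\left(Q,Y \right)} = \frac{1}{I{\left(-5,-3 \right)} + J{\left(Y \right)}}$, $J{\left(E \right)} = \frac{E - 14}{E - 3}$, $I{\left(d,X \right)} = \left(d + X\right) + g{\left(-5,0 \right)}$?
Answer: $\frac{328157}{15} \approx 21877.0$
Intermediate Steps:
$g{\left(w,k \right)} = -1 + k$ ($g{\left(w,k \right)} = k - 1 = -1 + k$)
$I{\left(d,X \right)} = -1 + X + d$ ($I{\left(d,X \right)} = \left(d + X\right) + \left(-1 + 0\right) = \left(X + d\right) - 1 = -1 + X + d$)
$J{\left(E \right)} = \frac{-14 + E}{-3 + E}$
$u{\left(Q,Y \right)} = \frac{1}{-9 + \frac{-14 + Y}{-3 + Y}}$ ($u{\left(Q,Y \right)} = \frac{1}{\left(-1 - 3 - 5\right) + \frac{-14 + Y}{-3 + Y}} = \frac{1}{-9 + \frac{-14 + Y}{-3 + Y}}$)
$21877 - u{\left(-97,-19 \right)} = 21877 - \frac{-3 - 19}{13 - -152} = 21877 - \frac{1}{13 + 152} \left(-22\right) = 21877 - \frac{1}{165} \left(-22\right) = 21877 - - \frac{2}{15} = 21877 + \frac{2}{15} = \frac{328157}{15}$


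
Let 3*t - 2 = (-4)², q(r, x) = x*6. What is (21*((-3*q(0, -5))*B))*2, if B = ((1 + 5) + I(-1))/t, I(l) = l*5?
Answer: 630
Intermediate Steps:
I(l) = 5*l
q(r, x) = 6*x
t = 6 (t = ⅔ + (⅓)*(-4)² = ⅔ + (⅓)*16 = ⅔ + 16/3 = 6)
B = ⅙ (B = ((1 + 5) + 5*(-1))/6 = (6 - 5)*(⅙) = 1*(⅙) = ⅙ ≈ 0.16667)
(21*((-3*q(0, -5))*B))*2 = (21*(-18*(-5)*(⅙)))*2 = (21*(-3*(-30)*(⅙)))*2 = (21*(90*(⅙)))*2 = (21*15)*2 = 315*2 = 630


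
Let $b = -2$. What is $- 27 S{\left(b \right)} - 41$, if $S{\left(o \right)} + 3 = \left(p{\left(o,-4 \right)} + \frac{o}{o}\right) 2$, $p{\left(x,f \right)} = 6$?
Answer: $-338$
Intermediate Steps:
$S{\left(o \right)} = 11$ ($S{\left(o \right)} = -3 + \left(6 + \frac{o}{o}\right) 2 = -3 + \left(6 + 1\right) 2 = -3 + 7 \cdot 2 = -3 + 14 = 11$)
$- 27 S{\left(b \right)} - 41 = \left(-27\right) 11 - 41 = -297 - 41 = -338$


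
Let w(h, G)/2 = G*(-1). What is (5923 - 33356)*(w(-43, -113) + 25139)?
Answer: -695838045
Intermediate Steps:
w(h, G) = -2*G (w(h, G) = 2*(G*(-1)) = 2*(-G) = -2*G)
(5923 - 33356)*(w(-43, -113) + 25139) = (5923 - 33356)*(-2*(-113) + 25139) = -27433*(226 + 25139) = -27433*25365 = -695838045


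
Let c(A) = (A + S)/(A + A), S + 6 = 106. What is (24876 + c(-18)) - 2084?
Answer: 410215/18 ≈ 22790.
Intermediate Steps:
S = 100 (S = -6 + 106 = 100)
c(A) = (100 + A)/(2*A) (c(A) = (A + 100)/(A + A) = (100 + A)/((2*A)) = (100 + A)*(1/(2*A)) = (100 + A)/(2*A))
(24876 + c(-18)) - 2084 = (24876 + (1/2)*(100 - 18)/(-18)) - 2084 = (24876 + (1/2)*(-1/18)*82) - 2084 = (24876 - 41/18) - 2084 = 447727/18 - 2084 = 410215/18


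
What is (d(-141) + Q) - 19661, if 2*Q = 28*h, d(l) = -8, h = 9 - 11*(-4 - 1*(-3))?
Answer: -19389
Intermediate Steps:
h = 20 (h = 9 - 11*(-4 + 3) = 9 - 11*(-1) = 9 + 11 = 20)
Q = 280 (Q = (28*20)/2 = (1/2)*560 = 280)
(d(-141) + Q) - 19661 = (-8 + 280) - 19661 = 272 - 19661 = -19389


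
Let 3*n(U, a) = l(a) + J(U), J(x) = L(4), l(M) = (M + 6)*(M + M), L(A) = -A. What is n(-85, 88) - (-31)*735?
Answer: 84895/3 ≈ 28298.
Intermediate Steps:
l(M) = 2*M*(6 + M) (l(M) = (6 + M)*(2*M) = 2*M*(6 + M))
J(x) = -4 (J(x) = -1*4 = -4)
n(U, a) = -4/3 + 2*a*(6 + a)/3 (n(U, a) = (2*a*(6 + a) - 4)/3 = (-4 + 2*a*(6 + a))/3 = -4/3 + 2*a*(6 + a)/3)
n(-85, 88) - (-31)*735 = (-4/3 + (⅔)*88*(6 + 88)) - (-31)*735 = (-4/3 + (⅔)*88*94) - 1*(-22785) = (-4/3 + 16544/3) + 22785 = 16540/3 + 22785 = 84895/3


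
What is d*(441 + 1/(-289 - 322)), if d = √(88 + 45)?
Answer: 269450*√133/611 ≈ 5085.8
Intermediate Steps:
d = √133 ≈ 11.533
d*(441 + 1/(-289 - 322)) = √133*(441 + 1/(-289 - 322)) = √133*(441 + 1/(-611)) = √133*(441 - 1/611) = √133*(269450/611) = 269450*√133/611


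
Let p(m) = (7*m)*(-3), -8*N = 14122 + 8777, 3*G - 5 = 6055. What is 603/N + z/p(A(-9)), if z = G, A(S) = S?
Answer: 15114748/1442637 ≈ 10.477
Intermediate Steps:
G = 2020 (G = 5/3 + (⅓)*6055 = 5/3 + 6055/3 = 2020)
z = 2020
N = -22899/8 (N = -(14122 + 8777)/8 = -⅛*22899 = -22899/8 ≈ -2862.4)
p(m) = -21*m
603/N + z/p(A(-9)) = 603/(-22899/8) + 2020/((-21*(-9))) = 603*(-8/22899) + 2020/189 = -1608/7633 + 2020*(1/189) = -1608/7633 + 2020/189 = 15114748/1442637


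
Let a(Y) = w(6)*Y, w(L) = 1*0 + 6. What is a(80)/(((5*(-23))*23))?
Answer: -96/529 ≈ -0.18147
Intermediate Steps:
w(L) = 6 (w(L) = 0 + 6 = 6)
a(Y) = 6*Y
a(80)/(((5*(-23))*23)) = (6*80)/(((5*(-23))*23)) = 480/((-115*23)) = 480/(-2645) = 480*(-1/2645) = -96/529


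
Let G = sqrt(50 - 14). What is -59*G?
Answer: -354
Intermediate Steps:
G = 6 (G = sqrt(36) = 6)
-59*G = -59*6 = -354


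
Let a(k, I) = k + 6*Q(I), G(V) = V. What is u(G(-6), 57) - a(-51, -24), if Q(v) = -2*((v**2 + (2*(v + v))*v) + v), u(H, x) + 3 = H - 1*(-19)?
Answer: 34333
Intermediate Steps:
u(H, x) = 16 + H (u(H, x) = -3 + (H - 1*(-19)) = -3 + (H + 19) = -3 + (19 + H) = 16 + H)
Q(v) = -10*v**2 - 2*v (Q(v) = -2*((v**2 + (2*(2*v))*v) + v) = -2*((v**2 + (4*v)*v) + v) = -2*((v**2 + 4*v**2) + v) = -2*(5*v**2 + v) = -2*(v + 5*v**2) = -10*v**2 - 2*v)
a(k, I) = k - 12*I*(1 + 5*I) (a(k, I) = k + 6*(-2*I*(1 + 5*I)) = k - 12*I*(1 + 5*I))
u(G(-6), 57) - a(-51, -24) = (16 - 6) - (-51 - 12*(-24)*(1 + 5*(-24))) = 10 - (-51 - 12*(-24)*(1 - 120)) = 10 - (-51 - 12*(-24)*(-119)) = 10 - (-51 - 34272) = 10 - 1*(-34323) = 10 + 34323 = 34333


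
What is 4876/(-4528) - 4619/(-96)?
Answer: 1277921/27168 ≈ 47.038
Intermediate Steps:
4876/(-4528) - 4619/(-96) = 4876*(-1/4528) - 4619*(-1/96) = -1219/1132 + 4619/96 = 1277921/27168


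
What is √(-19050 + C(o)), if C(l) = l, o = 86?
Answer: 2*I*√4741 ≈ 137.71*I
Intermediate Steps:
√(-19050 + C(o)) = √(-19050 + 86) = √(-18964) = 2*I*√4741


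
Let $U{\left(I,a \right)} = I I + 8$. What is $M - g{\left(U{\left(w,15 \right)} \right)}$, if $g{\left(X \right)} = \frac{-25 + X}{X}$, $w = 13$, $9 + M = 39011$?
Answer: $\frac{6903202}{177} \approx 39001.0$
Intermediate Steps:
$M = 39002$ ($M = -9 + 39011 = 39002$)
$U{\left(I,a \right)} = 8 + I^{2}$ ($U{\left(I,a \right)} = I^{2} + 8 = 8 + I^{2}$)
$g{\left(X \right)} = \frac{-25 + X}{X}$
$M - g{\left(U{\left(w,15 \right)} \right)} = 39002 - \frac{-25 + \left(8 + 13^{2}\right)}{8 + 13^{2}} = 39002 - \frac{-25 + \left(8 + 169\right)}{8 + 169} = 39002 - \frac{-25 + 177}{177} = 39002 - \frac{1}{177} \cdot 152 = 39002 - \frac{152}{177} = \frac{6903202}{177}$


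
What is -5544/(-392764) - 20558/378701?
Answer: -1493730992/37185029891 ≈ -0.040170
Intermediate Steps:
-5544/(-392764) - 20558/378701 = -5544*(-1/392764) - 20558*1/378701 = 1386/98191 - 20558/378701 = -1493730992/37185029891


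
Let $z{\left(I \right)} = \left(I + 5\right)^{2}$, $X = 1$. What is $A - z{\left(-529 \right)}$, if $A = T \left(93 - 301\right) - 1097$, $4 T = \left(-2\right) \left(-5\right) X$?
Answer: $-276193$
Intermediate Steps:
$z{\left(I \right)} = \left(5 + I\right)^{2}$
$T = \frac{5}{2}$ ($T = \frac{\left(-2\right) \left(-5\right) 1}{4} = \frac{10 \cdot 1}{4} = \frac{1}{4} \cdot 10 = \frac{5}{2} \approx 2.5$)
$A = -1617$ ($A = \frac{5 \left(93 - 301\right)}{2} - 1097 = \frac{5}{2} \left(-208\right) - 1097 = -520 - 1097 = -1617$)
$A - z{\left(-529 \right)} = -1617 - \left(5 - 529\right)^{2} = -1617 - \left(-524\right)^{2} = -1617 - 274576 = -276193$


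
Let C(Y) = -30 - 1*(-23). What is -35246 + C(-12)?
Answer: -35253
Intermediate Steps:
C(Y) = -7 (C(Y) = -30 + 23 = -7)
-35246 + C(-12) = -35246 - 7 = -35253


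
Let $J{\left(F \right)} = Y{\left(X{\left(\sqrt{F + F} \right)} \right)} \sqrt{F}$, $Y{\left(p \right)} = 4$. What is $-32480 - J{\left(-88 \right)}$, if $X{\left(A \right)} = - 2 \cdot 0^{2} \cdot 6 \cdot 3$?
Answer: $-32480 - 8 i \sqrt{22} \approx -32480.0 - 37.523 i$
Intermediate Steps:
$X{\left(A \right)} = 0$ ($X{\left(A \right)} = - 2 \cdot 0 \cdot 6 \cdot 3 = - 2 \cdot 0 \cdot 3 = \left(-2\right) 0 = 0$)
$J{\left(F \right)} = 4 \sqrt{F}$
$-32480 - J{\left(-88 \right)} = -32480 - 4 \sqrt{-88} = -32480 - 4 \cdot 2 i \sqrt{22} = -32480 - 8 i \sqrt{22}$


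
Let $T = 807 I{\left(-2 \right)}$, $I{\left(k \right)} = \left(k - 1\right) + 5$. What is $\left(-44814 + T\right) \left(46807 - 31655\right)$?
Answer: $-654566400$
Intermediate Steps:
$I{\left(k \right)} = 4 + k$ ($I{\left(k \right)} = \left(-1 + k\right) + 5 = 4 + k$)
$T = 1614$ ($T = 807 \left(4 - 2\right) = 807 \cdot 2 = 1614$)
$\left(-44814 + T\right) \left(46807 - 31655\right) = \left(-44814 + 1614\right) \left(46807 - 31655\right) = \left(-43200\right) 15152 = -654566400$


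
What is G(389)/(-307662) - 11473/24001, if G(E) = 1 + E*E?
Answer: -3580842724/3692097831 ≈ -0.96987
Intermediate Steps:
G(E) = 1 + E²
G(389)/(-307662) - 11473/24001 = (1 + 389²)/(-307662) - 11473/24001 = (1 + 151321)*(-1/307662) - 11473*1/24001 = 151322*(-1/307662) - 11473/24001 = -75661/153831 - 11473/24001 = -3580842724/3692097831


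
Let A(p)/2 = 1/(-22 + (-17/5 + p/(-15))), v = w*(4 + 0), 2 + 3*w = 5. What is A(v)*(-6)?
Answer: 36/77 ≈ 0.46753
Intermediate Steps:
w = 1 (w = -⅔ + (⅓)*5 = -⅔ + 5/3 = 1)
v = 4 (v = 1*(4 + 0) = 1*4 = 4)
A(p) = 2/(-127/5 - p/15) (A(p) = 2/(-22 + (-17/5 + p/(-15))) = 2/(-22 + (-17*⅕ + p*(-1/15))) = 2/(-22 + (-17/5 - p/15)) = 2/(-127/5 - p/15))
A(v)*(-6) = -30/(381 + 4)*(-6) = -30/385*(-6) = -30*1/385*(-6) = -6/77*(-6) = 36/77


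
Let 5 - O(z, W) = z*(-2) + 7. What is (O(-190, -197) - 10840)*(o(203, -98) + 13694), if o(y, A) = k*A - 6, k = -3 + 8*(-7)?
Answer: -218492340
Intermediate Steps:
k = -59 (k = -3 - 56 = -59)
O(z, W) = -2 + 2*z (O(z, W) = 5 - (z*(-2) + 7) = 5 - (-2*z + 7) = 5 - (7 - 2*z) = 5 + (-7 + 2*z) = -2 + 2*z)
o(y, A) = -6 - 59*A (o(y, A) = -59*A - 6 = -6 - 59*A)
(O(-190, -197) - 10840)*(o(203, -98) + 13694) = ((-2 + 2*(-190)) - 10840)*((-6 - 59*(-98)) + 13694) = ((-2 - 380) - 10840)*((-6 + 5782) + 13694) = (-382 - 10840)*(5776 + 13694) = -11222*19470 = -218492340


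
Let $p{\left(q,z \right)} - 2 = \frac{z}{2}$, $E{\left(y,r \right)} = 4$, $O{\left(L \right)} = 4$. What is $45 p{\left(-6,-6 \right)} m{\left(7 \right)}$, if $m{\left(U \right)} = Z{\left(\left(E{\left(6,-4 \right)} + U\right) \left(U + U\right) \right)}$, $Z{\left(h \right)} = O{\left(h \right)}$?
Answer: $-180$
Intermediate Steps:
$p{\left(q,z \right)} = 2 + \frac{z}{2}$
$Z{\left(h \right)} = 4$
$m{\left(U \right)} = 4$
$45 p{\left(-6,-6 \right)} m{\left(7 \right)} = 45 \left(2 + \frac{1}{2} \left(-6\right)\right) 4 = 45 \left(2 - 3\right) 4 = 45 \left(-1\right) 4 = \left(-45\right) 4 = -180$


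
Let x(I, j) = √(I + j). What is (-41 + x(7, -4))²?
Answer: (41 - √3)² ≈ 1542.0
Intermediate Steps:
(-41 + x(7, -4))² = (-41 + √(7 - 4))² = (-41 + √3)²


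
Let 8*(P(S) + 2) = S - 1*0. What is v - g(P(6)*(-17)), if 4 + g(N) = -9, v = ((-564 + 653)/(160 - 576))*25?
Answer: 3183/416 ≈ 7.6514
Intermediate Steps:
P(S) = -2 + S/8 (P(S) = -2 + (S - 1*0)/8 = -2 + (S + 0)/8 = -2 + S/8)
v = -2225/416 (v = (89/(-416))*25 = (89*(-1/416))*25 = -89/416*25 = -2225/416 ≈ -5.3486)
g(N) = -13 (g(N) = -4 - 9 = -13)
v - g(P(6)*(-17)) = -2225/416 - 1*(-13) = -2225/416 + 13 = 3183/416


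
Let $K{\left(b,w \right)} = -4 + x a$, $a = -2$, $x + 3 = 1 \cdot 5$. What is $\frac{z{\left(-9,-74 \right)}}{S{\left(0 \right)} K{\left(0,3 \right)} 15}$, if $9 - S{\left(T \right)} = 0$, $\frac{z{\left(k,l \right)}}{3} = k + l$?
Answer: $\frac{83}{360} \approx 0.23056$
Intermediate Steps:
$x = 2$ ($x = -3 + 1 \cdot 5 = -3 + 5 = 2$)
$K{\left(b,w \right)} = -8$ ($K{\left(b,w \right)} = -4 + 2 \left(-2\right) = -4 - 4 = -8$)
$z{\left(k,l \right)} = 3 k + 3 l$ ($z{\left(k,l \right)} = 3 \left(k + l\right) = 3 k + 3 l$)
$S{\left(T \right)} = 9$ ($S{\left(T \right)} = 9 - 0 = 9 + 0 = 9$)
$\frac{z{\left(-9,-74 \right)}}{S{\left(0 \right)} K{\left(0,3 \right)} 15} = \frac{3 \left(-9\right) + 3 \left(-74\right)}{9 \left(\left(-8\right) 15\right)} = \frac{-27 - 222}{9 \left(-120\right)} = - \frac{249}{-1080} = \left(-249\right) \left(- \frac{1}{1080}\right) = \frac{83}{360}$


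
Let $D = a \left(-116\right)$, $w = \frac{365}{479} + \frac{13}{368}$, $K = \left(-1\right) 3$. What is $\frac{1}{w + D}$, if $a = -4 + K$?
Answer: $\frac{176272}{143273411} \approx 0.0012303$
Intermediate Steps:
$K = -3$
$a = -7$ ($a = -4 - 3 = -7$)
$w = \frac{140547}{176272}$ ($w = 365 \cdot \frac{1}{479} + 13 \cdot \frac{1}{368} = \frac{365}{479} + \frac{13}{368} = \frac{140547}{176272} \approx 0.79733$)
$D = 812$ ($D = \left(-7\right) \left(-116\right) = 812$)
$\frac{1}{w + D} = \frac{1}{\frac{140547}{176272} + 812} = \frac{1}{\frac{143273411}{176272}} = \frac{176272}{143273411}$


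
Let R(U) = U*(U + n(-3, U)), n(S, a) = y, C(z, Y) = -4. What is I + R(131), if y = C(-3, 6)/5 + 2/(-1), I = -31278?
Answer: -72419/5 ≈ -14484.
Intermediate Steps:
y = -14/5 (y = -4/5 + 2/(-1) = -4*⅕ + 2*(-1) = -⅘ - 2 = -14/5 ≈ -2.8000)
n(S, a) = -14/5
R(U) = U*(-14/5 + U) (R(U) = U*(U - 14/5) = U*(-14/5 + U))
I + R(131) = -31278 + (⅕)*131*(-14 + 5*131) = -31278 + (⅕)*131*(-14 + 655) = -31278 + (⅕)*131*641 = -31278 + 83971/5 = -72419/5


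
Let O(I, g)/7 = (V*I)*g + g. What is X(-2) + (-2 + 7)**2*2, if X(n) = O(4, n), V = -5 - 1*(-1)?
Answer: 260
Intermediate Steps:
V = -4 (V = -5 + 1 = -4)
O(I, g) = 7*g - 28*I*g (O(I, g) = 7*((-4*I)*g + g) = 7*(-4*I*g + g) = 7*(g - 4*I*g) = 7*g - 28*I*g)
X(n) = -105*n (X(n) = 7*n*(1 - 4*4) = 7*n*(1 - 16) = 7*n*(-15) = -105*n)
X(-2) + (-2 + 7)**2*2 = -105*(-2) + (-2 + 7)**2*2 = 210 + 5**2*2 = 210 + 25*2 = 210 + 50 = 260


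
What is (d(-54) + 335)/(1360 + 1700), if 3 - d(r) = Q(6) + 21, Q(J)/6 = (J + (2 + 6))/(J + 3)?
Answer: 923/9180 ≈ 0.10054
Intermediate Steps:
Q(J) = 6*(8 + J)/(3 + J) (Q(J) = 6*((J + (2 + 6))/(J + 3)) = 6*((J + 8)/(3 + J)) = 6*((8 + J)/(3 + J)) = 6*(8 + J)/(3 + J))
d(r) = -82/3 (d(r) = 3 - (6*(8 + 6)/(3 + 6) + 21) = 3 - (6*14/9 + 21) = 3 - (6*(1/9)*14 + 21) = 3 - (28/3 + 21) = 3 - 1*91/3 = 3 - 91/3 = -82/3)
(d(-54) + 335)/(1360 + 1700) = (-82/3 + 335)/(1360 + 1700) = (923/3)/3060 = (923/3)*(1/3060) = 923/9180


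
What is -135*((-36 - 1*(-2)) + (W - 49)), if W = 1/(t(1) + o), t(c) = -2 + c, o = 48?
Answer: 526500/47 ≈ 11202.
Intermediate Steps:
W = 1/47 (W = 1/((-2 + 1) + 48) = 1/(-1 + 48) = 1/47 ≈ 0.021277)
-135*((-36 - 1*(-2)) + (W - 49)) = -135*((-36 - 1*(-2)) + (1/47 - 49)) = -135*((-36 + 2) - 2302/47) = -135*(-34 - 2302/47) = -135*(-3900/47) = 526500/47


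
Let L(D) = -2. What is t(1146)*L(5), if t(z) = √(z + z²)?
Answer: -2*√1314462 ≈ -2293.0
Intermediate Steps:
t(1146)*L(5) = √(1146*(1 + 1146))*(-2) = √(1146*1147)*(-2) = √1314462*(-2) = -2*√1314462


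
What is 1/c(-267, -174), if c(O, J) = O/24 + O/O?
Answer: -8/81 ≈ -0.098765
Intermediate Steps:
c(O, J) = 1 + O/24 (c(O, J) = O*(1/24) + 1 = O/24 + 1 = 1 + O/24)
1/c(-267, -174) = 1/(1 + (1/24)*(-267)) = 1/(1 - 89/8) = 1/(-81/8) = -8/81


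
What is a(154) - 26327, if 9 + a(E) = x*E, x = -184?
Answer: -54672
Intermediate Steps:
a(E) = -9 - 184*E
a(154) - 26327 = (-9 - 184*154) - 26327 = (-9 - 28336) - 26327 = -28345 - 26327 = -54672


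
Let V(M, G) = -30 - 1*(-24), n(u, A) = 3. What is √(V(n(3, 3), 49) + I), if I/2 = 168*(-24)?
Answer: I*√8070 ≈ 89.833*I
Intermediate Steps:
V(M, G) = -6 (V(M, G) = -30 + 24 = -6)
I = -8064 (I = 2*(168*(-24)) = 2*(-4032) = -8064)
√(V(n(3, 3), 49) + I) = √(-6 - 8064) = √(-8070) = I*√8070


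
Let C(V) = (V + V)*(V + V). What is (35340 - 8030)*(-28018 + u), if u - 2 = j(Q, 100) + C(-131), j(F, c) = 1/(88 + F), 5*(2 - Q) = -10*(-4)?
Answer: 45491591535/41 ≈ 1.1096e+9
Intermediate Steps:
Q = -6 (Q = 2 - (-2)*(-4) = 2 - 1/5*40 = 2 - 8 = -6)
C(V) = 4*V**2 (C(V) = (2*V)*(2*V) = 4*V**2)
u = 5628973/82 (u = 2 + (1/(88 - 6) + 4*(-131)**2) = 2 + (1/82 + 4*17161) = 2 + (1/82 + 68644) = 2 + 5628809/82 = 5628973/82 ≈ 68646.)
(35340 - 8030)*(-28018 + u) = (35340 - 8030)*(-28018 + 5628973/82) = 27310*(3331497/82) = 45491591535/41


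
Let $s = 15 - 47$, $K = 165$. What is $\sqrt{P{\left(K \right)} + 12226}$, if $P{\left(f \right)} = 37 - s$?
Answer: $\sqrt{12295} \approx 110.88$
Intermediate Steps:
$s = -32$
$P{\left(f \right)} = 69$ ($P{\left(f \right)} = 37 - -32 = 37 + 32 = 69$)
$\sqrt{P{\left(K \right)} + 12226} = \sqrt{69 + 12226} = \sqrt{12295}$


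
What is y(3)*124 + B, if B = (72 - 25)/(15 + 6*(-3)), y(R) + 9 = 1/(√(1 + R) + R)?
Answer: -16603/15 ≈ -1106.9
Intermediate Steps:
y(R) = -9 + 1/(R + √(1 + R)) (y(R) = -9 + 1/(√(1 + R) + R) = -9 + 1/(R + √(1 + R)))
B = -47/3 (B = 47/(15 - 18) = 47/(-3) = 47*(-⅓) = -47/3 ≈ -15.667)
y(3)*124 + B = ((1 - 9*3 - 9*√(1 + 3))/(3 + √(1 + 3)))*124 - 47/3 = ((1 - 27 - 9*√4)/(3 + √4))*124 - 47/3 = ((1 - 27 - 9*2)/(3 + 2))*124 - 47/3 = ((1 - 27 - 18)/5)*124 - 47/3 = ((⅕)*(-44))*124 - 47/3 = -44/5*124 - 47/3 = -5456/5 - 47/3 = -16603/15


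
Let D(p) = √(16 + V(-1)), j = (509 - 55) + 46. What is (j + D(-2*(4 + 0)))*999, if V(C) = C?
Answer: 499500 + 999*√15 ≈ 5.0337e+5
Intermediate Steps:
j = 500 (j = 454 + 46 = 500)
D(p) = √15 (D(p) = √(16 - 1) = √15)
(j + D(-2*(4 + 0)))*999 = (500 + √15)*999 = 499500 + 999*√15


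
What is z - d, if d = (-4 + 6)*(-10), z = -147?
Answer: -127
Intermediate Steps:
d = -20 (d = 2*(-10) = -20)
z - d = -147 - 1*(-20) = -147 + 20 = -127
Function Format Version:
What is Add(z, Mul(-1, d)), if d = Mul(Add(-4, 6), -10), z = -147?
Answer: -127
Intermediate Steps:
d = -20 (d = Mul(2, -10) = -20)
Add(z, Mul(-1, d)) = Add(-147, Mul(-1, -20)) = Add(-147, 20) = -127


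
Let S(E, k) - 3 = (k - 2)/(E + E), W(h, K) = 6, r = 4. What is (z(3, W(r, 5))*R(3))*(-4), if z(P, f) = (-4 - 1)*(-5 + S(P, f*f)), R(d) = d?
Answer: 220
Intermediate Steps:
S(E, k) = 3 + (-2 + k)/(2*E) (S(E, k) = 3 + (k - 2)/(E + E) = 3 + (-2 + k)/((2*E)) = 3 + (-2 + k)*(1/(2*E)) = 3 + (-2 + k)/(2*E))
z(P, f) = 25 - 5*(-2 + f**2 + 6*P)/(2*P) (z(P, f) = (-4 - 1)*(-5 + (-2 + f*f + 6*P)/(2*P)) = -5*(-5 + (-2 + f**2 + 6*P)/(2*P)) = 25 - 5*(-2 + f**2 + 6*P)/(2*P))
(z(3, W(r, 5))*R(3))*(-4) = (((5/2)*(2 - 1*6**2 + 4*3)/3)*3)*(-4) = (((5/2)*(1/3)*(2 - 1*36 + 12))*3)*(-4) = (((5/2)*(1/3)*(2 - 36 + 12))*3)*(-4) = (((5/2)*(1/3)*(-22))*3)*(-4) = -55/3*3*(-4) = -55*(-4) = 220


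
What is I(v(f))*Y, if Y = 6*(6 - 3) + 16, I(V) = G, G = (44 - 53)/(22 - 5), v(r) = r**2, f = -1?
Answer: -18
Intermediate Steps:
G = -9/17 ≈ -0.52941
I(V) = -9/17
Y = 34 (Y = 6*3 + 16 = 18 + 16 = 34)
I(v(f))*Y = -9/17*34 = -18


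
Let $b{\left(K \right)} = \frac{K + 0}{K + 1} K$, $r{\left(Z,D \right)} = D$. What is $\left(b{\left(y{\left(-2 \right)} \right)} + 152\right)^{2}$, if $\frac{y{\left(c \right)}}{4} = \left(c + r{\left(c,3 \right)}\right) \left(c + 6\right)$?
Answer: $\frac{8065600}{289} \approx 27909.0$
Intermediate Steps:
$y{\left(c \right)} = 4 \left(3 + c\right) \left(6 + c\right)$ ($y{\left(c \right)} = 4 \left(c + 3\right) \left(c + 6\right) = 4 \left(3 + c\right) \left(6 + c\right)$)
$b{\left(K \right)} = \frac{K^{2}}{1 + K}$ ($b{\left(K \right)} = \frac{K}{1 + K} K = \frac{K^{2}}{1 + K}$)
$\left(b{\left(y{\left(-2 \right)} \right)} + 152\right)^{2} = \left(\frac{\left(72 + 4 \left(-2\right)^{2} + 36 \left(-2\right)\right)^{2}}{1 + \left(72 + 4 \left(-2\right)^{2} + 36 \left(-2\right)\right)} + 152\right)^{2} = \left(\frac{\left(72 + 4 \cdot 4 - 72\right)^{2}}{1 + \left(72 + 4 \cdot 4 - 72\right)} + 152\right)^{2} = \left(\frac{\left(72 + 16 - 72\right)^{2}}{1 + \left(72 + 16 - 72\right)} + 152\right)^{2} = \left(\frac{16^{2}}{1 + 16} + 152\right)^{2} = \left(\frac{256}{17} + 152\right)^{2} = \left(\frac{2840}{17}\right)^{2} = \frac{8065600}{289}$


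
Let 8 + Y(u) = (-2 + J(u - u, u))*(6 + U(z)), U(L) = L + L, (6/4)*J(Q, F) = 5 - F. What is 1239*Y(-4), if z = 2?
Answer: 39648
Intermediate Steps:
J(Q, F) = 10/3 - 2*F/3 (J(Q, F) = 2*(5 - F)/3 = 10/3 - 2*F/3)
U(L) = 2*L
Y(u) = 16/3 - 20*u/3 (Y(u) = -8 + (-2 + (10/3 - 2*u/3))*(6 + 2*2) = -8 + (4/3 - 2*u/3)*(6 + 4) = -8 + (4/3 - 2*u/3)*10 = -8 + (40/3 - 20*u/3) = 16/3 - 20*u/3)
1239*Y(-4) = 1239*(16/3 - 20/3*(-4)) = 1239*(16/3 + 80/3) = 1239*32 = 39648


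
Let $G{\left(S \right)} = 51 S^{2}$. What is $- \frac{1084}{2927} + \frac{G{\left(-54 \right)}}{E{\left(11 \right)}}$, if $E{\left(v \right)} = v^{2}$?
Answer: $\frac{435160568}{354167} \approx 1228.7$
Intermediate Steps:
$- \frac{1084}{2927} + \frac{G{\left(-54 \right)}}{E{\left(11 \right)}} = - \frac{1084}{2927} + \frac{51 \left(-54\right)^{2}}{11^{2}} = \left(-1084\right) \frac{1}{2927} + \frac{51 \cdot 2916}{121} = - \frac{1084}{2927} + 148716 \cdot \frac{1}{121} = - \frac{1084}{2927} + \frac{148716}{121} = \frac{435160568}{354167}$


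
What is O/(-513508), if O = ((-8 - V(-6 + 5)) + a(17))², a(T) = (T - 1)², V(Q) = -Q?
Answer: -61009/513508 ≈ -0.11881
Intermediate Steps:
a(T) = (-1 + T)²
O = 61009 (O = ((-8 - (-1)*(-6 + 5)) + (-1 + 17)²)² = ((-8 - (-1)*(-1)) + 16²)² = ((-8 - 1*1) + 256)² = ((-8 - 1) + 256)² = (-9 + 256)² = 247² = 61009)
O/(-513508) = 61009/(-513508) = 61009*(-1/513508) = -61009/513508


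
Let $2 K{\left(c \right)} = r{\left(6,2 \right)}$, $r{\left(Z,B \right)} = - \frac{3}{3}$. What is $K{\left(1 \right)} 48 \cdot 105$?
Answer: $-2520$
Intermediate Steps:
$r{\left(Z,B \right)} = -1$ ($r{\left(Z,B \right)} = \left(-3\right) \frac{1}{3} = -1$)
$K{\left(c \right)} = - \frac{1}{2}$ ($K{\left(c \right)} = \frac{1}{2} \left(-1\right) = - \frac{1}{2}$)
$K{\left(1 \right)} 48 \cdot 105 = \left(- \frac{1}{2}\right) 48 \cdot 105 = \left(-24\right) 105 = -2520$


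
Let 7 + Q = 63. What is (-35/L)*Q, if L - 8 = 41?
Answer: -40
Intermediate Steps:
Q = 56 (Q = -7 + 63 = 56)
L = 49 (L = 8 + 41 = 49)
(-35/L)*Q = -35/49*56 = -35*1/49*56 = -5/7*56 = -40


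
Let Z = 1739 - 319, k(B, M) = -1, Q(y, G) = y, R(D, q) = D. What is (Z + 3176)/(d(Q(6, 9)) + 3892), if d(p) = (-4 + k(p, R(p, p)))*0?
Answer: 1149/973 ≈ 1.1809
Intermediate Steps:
d(p) = 0 (d(p) = (-4 - 1)*0 = -5*0 = 0)
Z = 1420
(Z + 3176)/(d(Q(6, 9)) + 3892) = (1420 + 3176)/(0 + 3892) = 4596/3892 = 4596*(1/3892) = 1149/973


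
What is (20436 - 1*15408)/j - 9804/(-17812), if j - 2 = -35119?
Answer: 63682083/156376001 ≈ 0.40724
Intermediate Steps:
j = -35117 (j = 2 - 35119 = -35117)
(20436 - 1*15408)/j - 9804/(-17812) = (20436 - 1*15408)/(-35117) - 9804/(-17812) = (20436 - 15408)*(-1/35117) - 9804*(-1/17812) = 5028*(-1/35117) + 2451/4453 = -5028/35117 + 2451/4453 = 63682083/156376001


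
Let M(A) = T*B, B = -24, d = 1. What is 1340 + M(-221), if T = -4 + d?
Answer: 1412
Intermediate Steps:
T = -3 (T = -4 + 1 = -3)
M(A) = 72 (M(A) = -3*(-24) = 72)
1340 + M(-221) = 1340 + 72 = 1412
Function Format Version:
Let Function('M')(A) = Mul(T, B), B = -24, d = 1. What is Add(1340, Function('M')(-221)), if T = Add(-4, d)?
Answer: 1412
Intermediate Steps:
T = -3 (T = Add(-4, 1) = -3)
Function('M')(A) = 72 (Function('M')(A) = Mul(-3, -24) = 72)
Add(1340, Function('M')(-221)) = Add(1340, 72) = 1412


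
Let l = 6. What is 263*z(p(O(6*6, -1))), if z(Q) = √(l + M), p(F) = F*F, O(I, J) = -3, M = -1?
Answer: 263*√5 ≈ 588.09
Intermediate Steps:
p(F) = F²
z(Q) = √5 (z(Q) = √(6 - 1) = √5)
263*z(p(O(6*6, -1))) = 263*√5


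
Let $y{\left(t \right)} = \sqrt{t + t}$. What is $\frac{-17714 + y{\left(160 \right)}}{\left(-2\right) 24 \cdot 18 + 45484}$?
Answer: $- \frac{8857}{22310} + \frac{2 \sqrt{5}}{11155} \approx -0.3966$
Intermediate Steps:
$y{\left(t \right)} = \sqrt{2} \sqrt{t}$ ($y{\left(t \right)} = \sqrt{2 t} = \sqrt{2} \sqrt{t}$)
$\frac{-17714 + y{\left(160 \right)}}{\left(-2\right) 24 \cdot 18 + 45484} = \frac{-17714 + \sqrt{2} \sqrt{160}}{\left(-2\right) 24 \cdot 18 + 45484} = \frac{-17714 + \sqrt{2} \cdot 4 \sqrt{10}}{\left(-48\right) 18 + 45484} = \frac{-17714 + 8 \sqrt{5}}{-864 + 45484} = \frac{-17714 + 8 \sqrt{5}}{44620} = \left(-17714 + 8 \sqrt{5}\right) \frac{1}{44620} = - \frac{8857}{22310} + \frac{2 \sqrt{5}}{11155}$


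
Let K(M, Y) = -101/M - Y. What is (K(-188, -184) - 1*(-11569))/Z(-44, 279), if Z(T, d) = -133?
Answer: -2209665/25004 ≈ -88.372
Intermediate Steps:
K(M, Y) = -Y - 101/M
(K(-188, -184) - 1*(-11569))/Z(-44, 279) = ((-1*(-184) - 101/(-188)) - 1*(-11569))/(-133) = ((184 - 101*(-1/188)) + 11569)*(-1/133) = ((184 + 101/188) + 11569)*(-1/133) = (34693/188 + 11569)*(-1/133) = (2209665/188)*(-1/133) = -2209665/25004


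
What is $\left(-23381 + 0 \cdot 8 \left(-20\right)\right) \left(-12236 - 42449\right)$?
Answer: $1278589985$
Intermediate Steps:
$\left(-23381 + 0 \cdot 8 \left(-20\right)\right) \left(-12236 - 42449\right) = \left(-23381 + 0 \left(-20\right)\right) \left(-54685\right) = \left(-23381 + 0\right) \left(-54685\right) = \left(-23381\right) \left(-54685\right) = 1278589985$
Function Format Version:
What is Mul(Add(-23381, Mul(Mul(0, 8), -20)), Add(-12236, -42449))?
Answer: 1278589985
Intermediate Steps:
Mul(Add(-23381, Mul(Mul(0, 8), -20)), Add(-12236, -42449)) = Mul(Add(-23381, Mul(0, -20)), -54685) = Mul(Add(-23381, 0), -54685) = Mul(-23381, -54685) = 1278589985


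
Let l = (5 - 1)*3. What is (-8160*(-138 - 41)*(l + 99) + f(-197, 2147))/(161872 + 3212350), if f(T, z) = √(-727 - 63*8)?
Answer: 81065520/1687111 + I*√1231/3374222 ≈ 48.05 + 1.0398e-5*I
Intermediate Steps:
l = 12 (l = 4*3 = 12)
f(T, z) = I*√1231 (f(T, z) = √(-727 - 504) = √(-1231) = I*√1231)
(-8160*(-138 - 41)*(l + 99) + f(-197, 2147))/(161872 + 3212350) = (-8160*(-138 - 41)*(12 + 99) + I*√1231)/(161872 + 3212350) = (-(-1460640)*111 + I*√1231)/3374222 = (-8160*(-19869) + I*√1231)*(1/3374222) = (162131040 + I*√1231)*(1/3374222) = 81065520/1687111 + I*√1231/3374222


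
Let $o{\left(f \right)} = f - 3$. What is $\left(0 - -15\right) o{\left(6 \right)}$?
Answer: $45$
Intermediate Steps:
$o{\left(f \right)} = -3 + f$ ($o{\left(f \right)} = f - 3 = -3 + f$)
$\left(0 - -15\right) o{\left(6 \right)} = \left(0 - -15\right) \left(-3 + 6\right) = \left(0 + 15\right) 3 = 15 \cdot 3 = 45$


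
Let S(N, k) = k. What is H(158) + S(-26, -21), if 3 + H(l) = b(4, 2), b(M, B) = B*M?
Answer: -16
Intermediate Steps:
H(l) = 5 (H(l) = -3 + 2*4 = -3 + 8 = 5)
H(158) + S(-26, -21) = 5 - 21 = -16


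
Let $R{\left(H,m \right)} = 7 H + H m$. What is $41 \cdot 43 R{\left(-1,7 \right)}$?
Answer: $-24682$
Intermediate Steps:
$41 \cdot 43 R{\left(-1,7 \right)} = 41 \cdot 43 \left(- (7 + 7)\right) = 1763 \left(\left(-1\right) 14\right) = 1763 \left(-14\right) = -24682$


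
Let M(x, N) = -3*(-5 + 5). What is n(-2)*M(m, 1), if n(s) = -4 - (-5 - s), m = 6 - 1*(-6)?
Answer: 0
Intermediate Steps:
m = 12 (m = 6 + 6 = 12)
M(x, N) = 0 (M(x, N) = -3*0 = 0)
n(s) = 1 + s (n(s) = -4 + (5 + s) = 1 + s)
n(-2)*M(m, 1) = (1 - 2)*0 = -1*0 = 0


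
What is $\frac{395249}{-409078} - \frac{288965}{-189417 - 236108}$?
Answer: $- \frac{9995821291}{34814583190} \approx -0.28712$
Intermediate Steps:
$\frac{395249}{-409078} - \frac{288965}{-189417 - 236108} = 395249 \left(- \frac{1}{409078}\right) - \frac{288965}{-425525} = - \frac{395249}{409078} - - \frac{57793}{85105} = - \frac{395249}{409078} + \frac{57793}{85105} = - \frac{9995821291}{34814583190}$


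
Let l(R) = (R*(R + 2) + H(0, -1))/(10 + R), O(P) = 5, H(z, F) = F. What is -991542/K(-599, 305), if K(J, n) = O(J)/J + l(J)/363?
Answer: 126987173616006/215272633 ≈ 5.8989e+5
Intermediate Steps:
l(R) = (-1 + R*(2 + R))/(10 + R) (l(R) = (R*(R + 2) - 1)/(10 + R) = (R*(2 + R) - 1)/(10 + R) = (-1 + R*(2 + R))/(10 + R))
K(J, n) = 5/J + (-1 + J² + 2*J)/(363*(10 + J)) (K(J, n) = 5/J + ((-1 + J² + 2*J)/(10 + J))/363 = 5/J + ((-1 + J² + 2*J)/(10 + J))*(1/363) = 5/J + (-1 + J² + 2*J)/(363*(10 + J)))
-991542/K(-599, 305) = -991542*(-217437*(10 - 599)/(18150 + (-599)³ + 2*(-599)² + 1814*(-599))) = -991542*128070393/(18150 - 214921799 + 2*358801 - 1086586) = -991542*128070393/(18150 - 214921799 + 717602 - 1086586) = -991542/((1/363)*(-1/599)*(-1/589)*(-215272633)) = -991542/(-215272633/128070393) = -991542*(-128070393/215272633) = 126987173616006/215272633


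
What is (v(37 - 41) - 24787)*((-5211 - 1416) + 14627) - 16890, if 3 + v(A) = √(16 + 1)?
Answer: -198336890 + 8000*√17 ≈ -1.9830e+8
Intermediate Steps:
v(A) = -3 + √17 (v(A) = -3 + √(16 + 1) = -3 + √17)
(v(37 - 41) - 24787)*((-5211 - 1416) + 14627) - 16890 = ((-3 + √17) - 24787)*((-5211 - 1416) + 14627) - 16890 = (-24790 + √17)*(-6627 + 14627) - 16890 = (-24790 + √17)*8000 - 16890 = (-198320000 + 8000*√17) - 16890 = -198336890 + 8000*√17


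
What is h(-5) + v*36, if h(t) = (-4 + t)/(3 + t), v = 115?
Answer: 8289/2 ≈ 4144.5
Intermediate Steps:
h(t) = (-4 + t)/(3 + t)
h(-5) + v*36 = (-4 - 5)/(3 - 5) + 115*36 = -9/(-2) + 4140 = -½*(-9) + 4140 = 9/2 + 4140 = 8289/2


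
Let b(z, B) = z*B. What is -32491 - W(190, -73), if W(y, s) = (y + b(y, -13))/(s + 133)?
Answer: -32453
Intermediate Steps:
b(z, B) = B*z
W(y, s) = -12*y/(133 + s) (W(y, s) = (y - 13*y)/(s + 133) = (-12*y)/(133 + s) = -12*y/(133 + s))
-32491 - W(190, -73) = -32491 - (-12)*190/(133 - 73) = -32491 - (-12)*190/60 = -32491 - 1*(-38) = -32491 + 38 = -32453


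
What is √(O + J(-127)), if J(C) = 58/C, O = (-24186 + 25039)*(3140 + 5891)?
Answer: √124248824781/127 ≈ 2775.5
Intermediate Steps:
O = 7703443 (O = 853*9031 = 7703443)
√(O + J(-127)) = √(7703443 + 58/(-127)) = √(7703443 + 58*(-1/127)) = √(7703443 - 58/127) = √(978337203/127) = √124248824781/127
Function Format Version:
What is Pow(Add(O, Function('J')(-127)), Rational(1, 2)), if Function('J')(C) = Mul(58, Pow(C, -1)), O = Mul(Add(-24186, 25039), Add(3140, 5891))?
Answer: Mul(Rational(1, 127), Pow(124248824781, Rational(1, 2))) ≈ 2775.5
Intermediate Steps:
O = 7703443 (O = Mul(853, 9031) = 7703443)
Pow(Add(O, Function('J')(-127)), Rational(1, 2)) = Pow(Add(7703443, Mul(58, Pow(-127, -1))), Rational(1, 2)) = Pow(Add(7703443, Mul(58, Rational(-1, 127))), Rational(1, 2)) = Pow(Add(7703443, Rational(-58, 127)), Rational(1, 2)) = Pow(Rational(978337203, 127), Rational(1, 2)) = Mul(Rational(1, 127), Pow(124248824781, Rational(1, 2)))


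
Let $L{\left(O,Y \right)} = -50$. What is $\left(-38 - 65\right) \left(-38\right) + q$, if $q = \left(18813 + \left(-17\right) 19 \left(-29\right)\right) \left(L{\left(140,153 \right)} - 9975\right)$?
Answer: $-282500586$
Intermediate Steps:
$q = -282504500$ ($q = \left(18813 + \left(-17\right) 19 \left(-29\right)\right) \left(-50 - 9975\right) = \left(18813 - -9367\right) \left(-10025\right) = \left(18813 + 9367\right) \left(-10025\right) = 28180 \left(-10025\right) = -282504500$)
$\left(-38 - 65\right) \left(-38\right) + q = \left(-38 - 65\right) \left(-38\right) - 282504500 = \left(-103\right) \left(-38\right) - 282504500 = 3914 - 282504500 = -282500586$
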